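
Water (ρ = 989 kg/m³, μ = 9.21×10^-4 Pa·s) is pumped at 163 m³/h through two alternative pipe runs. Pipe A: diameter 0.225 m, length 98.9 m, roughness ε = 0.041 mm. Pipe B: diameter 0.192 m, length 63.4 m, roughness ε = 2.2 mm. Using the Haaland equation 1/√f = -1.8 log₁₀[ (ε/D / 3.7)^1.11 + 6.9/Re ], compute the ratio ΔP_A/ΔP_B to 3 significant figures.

Pipe A: V = Q/A = 0.04528/0.03976 = 1.139 m/s; Re = 2.751e+05; ε/D = 0.000182; Haaland → f = 0.01608; ΔP_A = f(L/D)(ρV²/2) = 4533 Pa.
Pipe B: V = Q/A = 0.04528/0.02895 = 1.564 m/s; Re = 3.224e+05; ε/D = 0.0115; Haaland → f = 0.03995; ΔP_B = f(L/D)(ρV²/2) = 1.595e+04 Pa.
ΔP_A/ΔP_B = 4533/1.595e+04 = 0.284.

ΔP_A/ΔP_B ≈ 0.284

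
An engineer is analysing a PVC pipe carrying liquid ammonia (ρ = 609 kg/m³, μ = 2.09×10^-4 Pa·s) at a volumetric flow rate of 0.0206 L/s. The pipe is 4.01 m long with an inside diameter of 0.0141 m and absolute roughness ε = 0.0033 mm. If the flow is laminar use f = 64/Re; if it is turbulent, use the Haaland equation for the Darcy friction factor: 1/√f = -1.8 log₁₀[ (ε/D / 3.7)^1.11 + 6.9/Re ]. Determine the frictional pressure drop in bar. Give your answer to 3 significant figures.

Q = 0.0206 L/s = 0.0206/1000 = 2.06e-05 m³/s.
Cross-sectional area A = πD²/4 = π(0.0141)²/4 = 0.0001561 m²; mean velocity V = Q/A = 2.06e-05/0.0001561 = 0.1319 m/s.
Reynolds number Re = ρVD/μ = 609 · 0.1319 · 0.0141 / 0.000209 = 5420.
Re > 4000 → turbulent. Relative roughness ε/D = 3.3e-06/0.0141 = 0.000234. Haaland: 1/√f = -1.8 log₁₀[(0.000234/3.7)^1.11 + 6.9/5420] = -1.8 log₁₀[2.18e-05 + 0.00127] = 5.198, so f = 0.03701.
Darcy-Weisbach: ΔP = f(L/D)(ρV²/2) = 0.03701·(4.01/0.0141)·(609·0.1319²/2) = 0.03701·284.4·5.3 = 55.78 Pa.
ΔP = 55.78 Pa = 5.58×10^-4 bar.

ΔP ≈ 5.58×10^-4 bar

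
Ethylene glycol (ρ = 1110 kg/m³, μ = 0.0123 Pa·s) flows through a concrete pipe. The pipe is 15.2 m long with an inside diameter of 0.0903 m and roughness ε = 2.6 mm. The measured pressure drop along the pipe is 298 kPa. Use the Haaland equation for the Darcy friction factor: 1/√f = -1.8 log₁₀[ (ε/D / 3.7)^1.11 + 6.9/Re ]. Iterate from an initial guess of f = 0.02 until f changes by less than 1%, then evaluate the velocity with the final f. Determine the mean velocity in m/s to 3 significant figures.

V ≈ 7.49 m/s

Rearranging Darcy-Weisbach: V = √(2·ΔP·D/(f·L·ρ)). With ε/D = 0.0026/0.0903 = 0.0288, iterate starting from f = 0.02:
  f = 0.02 → V = √(2·2.98e+05·0.0903/(0.02·15.2·1110)) = 12.63 m/s; Re = ρVD/μ = 1.029e+05; f → 0.05663
  f = 0.05663 → V = 7.505 m/s; Re = 6.116e+04; f → 0.05684
Converged (Δf/f < 1%). With the final f = 0.05684: V = √(2·2.98e+05·0.0903/(0.05684·15.2·1110)) = 7.491 m/s.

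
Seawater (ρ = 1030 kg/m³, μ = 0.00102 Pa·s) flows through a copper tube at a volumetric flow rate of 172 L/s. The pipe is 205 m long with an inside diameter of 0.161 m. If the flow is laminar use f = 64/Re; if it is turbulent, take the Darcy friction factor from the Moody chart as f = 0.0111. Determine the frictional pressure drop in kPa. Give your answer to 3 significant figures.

ΔP ≈ 520 kPa

Q = 172 L/s = 172/1000 = 0.172 m³/s.
Cross-sectional area A = πD²/4 = π(0.161)²/4 = 0.02036 m²; mean velocity V = Q/A = 0.172/0.02036 = 8.449 m/s.
Reynolds number Re = ρVD/μ = 1030 · 8.449 · 0.161 / 0.00102 = 1.374e+06.
Re > 4000 → turbulent; use the Moody-chart value f = 0.0111.
Darcy-Weisbach: ΔP = f(L/D)(ρV²/2) = 0.0111·(205/0.161)·(1030·8.449²/2) = 0.0111·1273·3.676e+04 = 5.196e+05 Pa.
ΔP = 5.196e+05 Pa = 520 kPa.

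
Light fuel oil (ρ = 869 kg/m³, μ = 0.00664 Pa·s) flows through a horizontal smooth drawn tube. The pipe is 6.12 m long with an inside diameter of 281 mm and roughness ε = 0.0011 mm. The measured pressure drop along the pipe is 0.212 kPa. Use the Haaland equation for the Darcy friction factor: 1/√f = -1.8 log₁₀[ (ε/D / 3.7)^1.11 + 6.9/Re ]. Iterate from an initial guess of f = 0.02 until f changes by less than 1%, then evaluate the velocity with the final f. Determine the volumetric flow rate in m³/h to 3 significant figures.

Q ≈ 224 m³/h

Rearranging Darcy-Weisbach: V = √(2·ΔP·D/(f·L·ρ)). With ε/D = 1.1e-06/0.281 = 3.91e-06, iterate starting from f = 0.02:
  f = 0.02 → V = √(2·212·0.281/(0.02·6.12·869)) = 1.058 m/s; Re = ρVD/μ = 3.892e+04; f → 0.02194
  f = 0.02194 → V = 1.011 m/s; Re = 3.716e+04; f → 0.02218
  f = 0.02218 → V = 1.005 m/s; Re = 3.696e+04; f → 0.0222
Converged (Δf/f < 1%). With the final f = 0.0222: V = √(2·212·0.281/(0.0222·6.12·869)) = 1.004 m/s.
Q = V·A = 1.004·(π/4·0.281²) = 0.06229 m³/s = 224 m³/h.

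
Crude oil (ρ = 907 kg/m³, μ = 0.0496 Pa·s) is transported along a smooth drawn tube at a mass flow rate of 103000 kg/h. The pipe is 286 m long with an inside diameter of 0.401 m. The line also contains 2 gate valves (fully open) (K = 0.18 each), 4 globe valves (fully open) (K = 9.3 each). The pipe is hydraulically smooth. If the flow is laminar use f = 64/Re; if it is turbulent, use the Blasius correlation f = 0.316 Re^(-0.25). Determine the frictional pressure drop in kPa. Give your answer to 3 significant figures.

ṁ = 103000 kg/h = 103000/3600 = 28.61 kg/s.
A = πD²/4 = π(0.401)²/4 = 0.1263 m²; mean velocity V = ṁ/(ρA) = 28.61/(907 · 0.1263) = 0.2498 m/s.
Reynolds number Re = ρVD/μ = 907 · 0.2498 · 0.401 / 0.0496 = 1832.
Re < 2300 → laminar flow, so f = 64/Re = 64/1832 = 0.03494 (the turbulent correlation is not needed).
Total minor-loss coefficient ΣK = 2·0.18 + 4·9.3 = 37.6.
ΔP = [f·L/D + ΣK]·(ρV²/2) = [0.03494·286/0.401 + 37.6]·(907·0.2498²/2) = [24.92 + 37.6]·28.29 = 1768 Pa.
ΔP = 1768 Pa = 1.77 kPa.

ΔP ≈ 1.77 kPa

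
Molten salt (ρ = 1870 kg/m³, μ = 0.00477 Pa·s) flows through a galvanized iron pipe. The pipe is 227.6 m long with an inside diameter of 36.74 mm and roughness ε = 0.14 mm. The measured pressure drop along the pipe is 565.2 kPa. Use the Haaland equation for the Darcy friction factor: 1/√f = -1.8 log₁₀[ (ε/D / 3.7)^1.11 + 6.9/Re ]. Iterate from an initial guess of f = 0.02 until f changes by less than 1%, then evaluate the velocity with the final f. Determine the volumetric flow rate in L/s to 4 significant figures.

Rearranging Darcy-Weisbach: V = √(2·ΔP·D/(f·L·ρ)). With ε/D = 0.00014/0.03674 = 0.00381, iterate starting from f = 0.02:
  f = 0.02 → V = √(2·5.652e+05·0.03674/(0.02·227.6·1870)) = 2.209 m/s; Re = ρVD/μ = 3.181e+04; f → 0.03101
  f = 0.03101 → V = 1.774 m/s; Re = 2.555e+04; f → 0.03165
  f = 0.03165 → V = 1.756 m/s; Re = 2.529e+04; f → 0.03168
Converged (Δf/f < 1%). With the final f = 0.03168: V = √(2·5.652e+05·0.03674/(0.03168·227.6·1870)) = 1.755 m/s.
Q = V·A = 1.755·(π/4·0.03674²) = 0.001861 m³/s = 1.861 L/s.

Q ≈ 1.861 L/s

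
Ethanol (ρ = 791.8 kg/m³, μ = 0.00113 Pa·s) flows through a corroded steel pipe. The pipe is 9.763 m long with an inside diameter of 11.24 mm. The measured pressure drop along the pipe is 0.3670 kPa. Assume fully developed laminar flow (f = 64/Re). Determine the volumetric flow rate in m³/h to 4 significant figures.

Q ≈ 0.04692 m³/h

For laminar flow, f = 64/Re with Re = ρVD/μ, so Darcy-Weisbach reduces to ΔP = 32μLV/D². Solving for V: V = ΔP·D²/(32μL) = 367·(0.01124)²/(32·0.00113·9.763) = 0.1313 m/s.
Check: Re = ρVD/μ = 791.8·0.1313·0.01124/0.00113 = 1034 < 2300, so the laminar assumption holds.
Q = V·A = 0.1313·(π/4·0.01124²) = 1.303e-05 m³/s = 0.04692 m³/h.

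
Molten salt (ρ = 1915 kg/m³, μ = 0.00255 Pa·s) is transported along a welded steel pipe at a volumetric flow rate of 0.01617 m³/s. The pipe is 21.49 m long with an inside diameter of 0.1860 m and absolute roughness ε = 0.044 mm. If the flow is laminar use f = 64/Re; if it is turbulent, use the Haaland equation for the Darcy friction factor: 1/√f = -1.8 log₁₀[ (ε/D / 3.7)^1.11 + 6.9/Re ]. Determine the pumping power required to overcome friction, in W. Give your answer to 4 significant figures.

P ≈ 12.35 W

Cross-sectional area A = πD²/4 = π(0.186)²/4 = 0.02717 m²; mean velocity V = Q/A = 0.01617/0.02717 = 0.5951 m/s.
Reynolds number Re = ρVD/μ = 1915 · 0.5951 · 0.186 / 0.00255 = 8.313e+04.
Re > 4000 → turbulent. Relative roughness ε/D = 4.4e-05/0.186 = 0.000237. Haaland: 1/√f = -1.8 log₁₀[(0.000237/3.7)^1.11 + 6.9/8.313e+04] = -1.8 log₁₀[2.21e-05 + 8.3e-05] = 7.161, so f = 0.0195.
Darcy-Weisbach: ΔP = f(L/D)(ρV²/2) = 0.0195·(21.49/0.186)·(1915·0.5951²/2) = 0.0195·115.5·339.1 = 764 Pa.
Pumping power P = QΔP = 0.01617·764 = 12.354 W = 12.35 W.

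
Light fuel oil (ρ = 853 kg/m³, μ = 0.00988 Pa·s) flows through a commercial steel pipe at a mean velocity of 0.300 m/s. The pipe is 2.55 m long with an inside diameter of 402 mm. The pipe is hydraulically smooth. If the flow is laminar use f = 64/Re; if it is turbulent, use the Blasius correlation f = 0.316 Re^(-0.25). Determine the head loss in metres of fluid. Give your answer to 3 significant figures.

Reynolds number Re = ρVD/μ = 853 · 0.3 · 0.402 / 0.00988 = 1.041e+04.
Re > 4000 → turbulent. Smooth-pipe (Blasius): f = 0.316 Re^(-0.25) = 0.316/(1.041e+04)^0.25 = 0.03128.
Darcy-Weisbach: ΔP = f(L/D)(ρV²/2) = 0.03128·(2.55/0.402)·(853·0.3²/2) = 0.03128·6.343·38.38 = 7.617 Pa.
Head loss h_f = ΔP/(ρg) = 7.617/(853·9.81) = 9.10×10^-4 m.

h_f ≈ 9.10×10^-4 m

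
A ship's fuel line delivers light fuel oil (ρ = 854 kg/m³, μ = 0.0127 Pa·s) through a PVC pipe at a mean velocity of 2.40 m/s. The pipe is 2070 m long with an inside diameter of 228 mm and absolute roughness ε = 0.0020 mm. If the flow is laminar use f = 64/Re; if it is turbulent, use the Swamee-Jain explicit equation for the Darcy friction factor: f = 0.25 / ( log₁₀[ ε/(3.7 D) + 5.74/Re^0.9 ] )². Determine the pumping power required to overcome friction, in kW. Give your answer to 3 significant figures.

Reynolds number Re = ρVD/μ = 854 · 2.4 · 0.228 / 0.0127 = 3.68e+04.
Re > 4000 → turbulent. Relative roughness ε/D = 2e-06/0.228 = 8.77e-06. Swamee-Jain: f = 0.25/(log₁₀[8.77e-06/3.7 + 5.74/3.68e+04^0.9])² = 0.25/(log₁₀[2.37e-06 + 0.000446])² = 0.25/(-3.348)² = 0.0223.
Darcy-Weisbach: ΔP = f(L/D)(ρV²/2) = 0.0223·(2070/0.228)·(854·2.4²/2) = 0.0223·9079·2460 = 4.98e+05 Pa.
Q = V·A = 2.4·0.04083 = 0.09799 m³/s.
Pumping power P = QΔP = 0.09799·4.98e+05 = 48800 W = 48.8 kW.

P ≈ 48.8 kW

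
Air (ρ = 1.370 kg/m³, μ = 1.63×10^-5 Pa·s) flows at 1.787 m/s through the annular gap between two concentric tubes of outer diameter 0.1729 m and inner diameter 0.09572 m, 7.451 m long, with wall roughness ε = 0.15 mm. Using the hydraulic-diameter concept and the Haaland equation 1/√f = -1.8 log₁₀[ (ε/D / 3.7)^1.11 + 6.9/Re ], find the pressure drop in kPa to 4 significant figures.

ΔP ≈ 0.006853 kPa

Hydraulic diameter D_h = 4A/P = D_o - D_i = 0.1729 - 0.09572 = 0.07718 m.
Re = ρVD_h/μ = 1.37·1.787·0.07718/1.63e-05 = 1.159e+04.
ε/D_h = 0.00015/0.07718 = 0.00194; Haaland gives 1/√f = -1.8 log₁₀[0.000229+0.000595] = 5.551, so f = 0.03245.
ΔP = f(L/D_h)(ρV²/2) = 0.03245·7.451/0.07718·2.187 = 6.853 Pa.
ΔP = 0.006853 kPa.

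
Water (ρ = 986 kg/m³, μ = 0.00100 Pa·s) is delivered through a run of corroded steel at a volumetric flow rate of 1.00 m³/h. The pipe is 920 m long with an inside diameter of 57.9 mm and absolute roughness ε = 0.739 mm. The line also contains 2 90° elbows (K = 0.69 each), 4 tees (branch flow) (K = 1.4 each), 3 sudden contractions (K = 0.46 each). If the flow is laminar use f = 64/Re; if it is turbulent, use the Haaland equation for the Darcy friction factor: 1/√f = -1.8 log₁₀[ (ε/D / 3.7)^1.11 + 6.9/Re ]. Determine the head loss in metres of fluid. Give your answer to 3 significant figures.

Q = 1.00 m³/h = 1.00/3600 = 0.0002778 m³/s.
Cross-sectional area A = πD²/4 = π(0.0579)²/4 = 0.002633 m²; mean velocity V = Q/A = 0.0002778/0.002633 = 0.1055 m/s.
Reynolds number Re = ρVD/μ = 986 · 0.1055 · 0.0579 / 0.001 = 6023.
Re > 4000 → turbulent. Relative roughness ε/D = 0.000739/0.0579 = 0.0128. Haaland: 1/√f = -1.8 log₁₀[(0.0128/3.7)^1.11 + 6.9/6023] = -1.8 log₁₀[0.00185 + 0.00115] = 4.543, so f = 0.04846.
Total minor-loss coefficient ΣK = 2·0.69 + 4·1.4 + 3·0.46 = 8.36.
ΔP = [f·L/D + ΣK]·(ρV²/2) = [0.04846·920/0.0579 + 8.36]·(986·0.1055²/2) = [770 + 8.36]·5.487 = 4271 Pa.
Head loss h_f = ΔP/(ρg) = 4271/(986·9.81) = 0.442 m.

h_f ≈ 0.442 m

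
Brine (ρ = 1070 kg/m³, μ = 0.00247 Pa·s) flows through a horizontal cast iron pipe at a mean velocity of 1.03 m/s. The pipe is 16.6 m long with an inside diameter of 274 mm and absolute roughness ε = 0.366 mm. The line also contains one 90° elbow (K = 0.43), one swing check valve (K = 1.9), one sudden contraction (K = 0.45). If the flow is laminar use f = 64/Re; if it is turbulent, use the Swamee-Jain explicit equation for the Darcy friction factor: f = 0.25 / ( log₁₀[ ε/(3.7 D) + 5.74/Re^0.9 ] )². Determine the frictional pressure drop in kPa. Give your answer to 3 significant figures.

ΔP ≈ 2.37 kPa

Reynolds number Re = ρVD/μ = 1070 · 1.03 · 0.274 / 0.00247 = 1.223e+05.
Re > 4000 → turbulent. Relative roughness ε/D = 0.000366/0.274 = 0.00134. Swamee-Jain: f = 0.25/(log₁₀[0.00134/3.7 + 5.74/1.223e+05^0.9])² = 0.25/(log₁₀[0.000361 + 0.000151])² = 0.25/(-3.29)² = 0.02309.
Total minor-loss coefficient ΣK = 1·0.43 + 1·1.9 + 1·0.45 = 2.78.
ΔP = [f·L/D + ΣK]·(ρV²/2) = [0.02309·16.6/0.274 + 2.78]·(1070·1.03²/2) = [1.399 + 2.78]·567.6 = 2372 Pa.
ΔP = 2372 Pa = 2.37 kPa.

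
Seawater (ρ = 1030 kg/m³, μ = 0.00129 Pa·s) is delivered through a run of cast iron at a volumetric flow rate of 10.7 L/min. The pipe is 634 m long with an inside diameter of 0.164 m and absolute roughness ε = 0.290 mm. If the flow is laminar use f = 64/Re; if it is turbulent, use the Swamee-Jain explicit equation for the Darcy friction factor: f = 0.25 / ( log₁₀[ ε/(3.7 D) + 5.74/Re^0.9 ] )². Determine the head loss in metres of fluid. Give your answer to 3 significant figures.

h_f ≈ 8.13×10^-4 m

Q = 10.7 L/min = 10.7/60000 = 0.0001783 m³/s.
Cross-sectional area A = πD²/4 = π(0.164)²/4 = 0.02112 m²; mean velocity V = Q/A = 0.0001783/0.02112 = 0.008442 m/s.
Reynolds number Re = ρVD/μ = 1030 · 0.008442 · 0.164 / 0.00129 = 1105.
Re < 2300 → laminar flow, so f = 64/Re = 64/1105 = 0.05789 (the turbulent correlation is not needed).
Darcy-Weisbach: ΔP = f(L/D)(ρV²/2) = 0.05789·(634/0.164)·(1030·0.008442²/2) = 0.05789·3866·0.0367 = 8.215 Pa.
Head loss h_f = ΔP/(ρg) = 8.215/(1030·9.81) = 8.13×10^-4 m.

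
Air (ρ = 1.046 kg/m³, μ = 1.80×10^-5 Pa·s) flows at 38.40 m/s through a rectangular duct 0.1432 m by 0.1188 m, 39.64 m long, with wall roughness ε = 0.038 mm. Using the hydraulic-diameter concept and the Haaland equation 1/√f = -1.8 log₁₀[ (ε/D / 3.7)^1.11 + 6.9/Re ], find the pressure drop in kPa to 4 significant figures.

ΔP ≈ 3.956 kPa

Hydraulic diameter D_h = 4A/P = 4·(0.1432·0.1188)/(2·(0.1432+0.1188)) = 0.06805/0.524 = 0.1299 m.
Re = ρVD_h/μ = 1.046·38.4·0.1299/1.8e-05 = 2.898e+05.
ε/D_h = 3.8e-05/0.1299 = 0.000293; Haaland gives 1/√f = -1.8 log₁₀[2.8e-05+2.38e-05] = 7.714, so f = 0.0168.
ΔP = f(L/D_h)(ρV²/2) = 0.0168·39.64/0.1299·771.2 = 3956 Pa.
ΔP = 3.956 kPa.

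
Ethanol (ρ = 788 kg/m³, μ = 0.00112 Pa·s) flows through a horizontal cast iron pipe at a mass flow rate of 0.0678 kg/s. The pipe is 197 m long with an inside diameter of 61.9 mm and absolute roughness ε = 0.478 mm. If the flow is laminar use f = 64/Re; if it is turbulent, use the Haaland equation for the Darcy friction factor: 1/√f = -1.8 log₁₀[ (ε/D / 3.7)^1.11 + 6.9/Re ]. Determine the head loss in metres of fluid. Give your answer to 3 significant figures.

h_f ≈ 0.00682 m

A = πD²/4 = π(0.0619)²/4 = 0.003009 m²; mean velocity V = ṁ/(ρA) = 0.0678/(788 · 0.003009) = 0.02859 m/s.
Reynolds number Re = ρVD/μ = 788 · 0.02859 · 0.0619 / 0.00112 = 1245.
Re < 2300 → laminar flow, so f = 64/Re = 64/1245 = 0.0514 (the turbulent correlation is not needed).
Darcy-Weisbach: ΔP = f(L/D)(ρV²/2) = 0.0514·(197/0.0619)·(788·0.02859²/2) = 0.0514·3183·0.3221 = 52.68 Pa.
Head loss h_f = ΔP/(ρg) = 52.68/(788·9.81) = 0.00682 m.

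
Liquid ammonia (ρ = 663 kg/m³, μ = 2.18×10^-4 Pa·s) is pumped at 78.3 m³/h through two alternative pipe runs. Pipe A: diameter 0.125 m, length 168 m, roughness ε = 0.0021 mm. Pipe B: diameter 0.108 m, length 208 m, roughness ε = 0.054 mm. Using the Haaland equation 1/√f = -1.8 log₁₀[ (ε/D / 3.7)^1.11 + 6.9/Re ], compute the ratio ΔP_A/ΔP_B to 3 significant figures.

Pipe A: V = Q/A = 0.02175/0.01227 = 1.772 m/s; Re = 6.738e+05; ε/D = 1.68e-05; Haaland → f = 0.01263; ΔP_A = f(L/D)(ρV²/2) = 1.768e+04 Pa.
Pipe B: V = Q/A = 0.02175/0.009161 = 2.374 m/s; Re = 7.798e+05; ε/D = 0.0005; Haaland → f = 0.01729; ΔP_B = f(L/D)(ρV²/2) = 6.223e+04 Pa.
ΔP_A/ΔP_B = 1.768e+04/6.223e+04 = 0.284.

ΔP_A/ΔP_B ≈ 0.284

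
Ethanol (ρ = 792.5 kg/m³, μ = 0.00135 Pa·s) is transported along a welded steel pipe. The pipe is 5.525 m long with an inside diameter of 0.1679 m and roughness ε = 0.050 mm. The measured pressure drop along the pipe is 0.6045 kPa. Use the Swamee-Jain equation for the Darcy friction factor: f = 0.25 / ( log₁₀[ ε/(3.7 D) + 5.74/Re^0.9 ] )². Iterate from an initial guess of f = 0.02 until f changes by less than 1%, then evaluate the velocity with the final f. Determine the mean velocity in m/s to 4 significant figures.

V ≈ 1.591 m/s

Rearranging Darcy-Weisbach: V = √(2·ΔP·D/(f·L·ρ)). With ε/D = 5e-05/0.1679 = 0.000298, iterate starting from f = 0.02:
  f = 0.02 → V = √(2·604.5·0.1679/(0.02·5.525·792.5)) = 1.523 m/s; Re = ρVD/μ = 1.501e+05; f → 0.01841
  f = 0.01841 → V = 1.587 m/s; Re = 1.564e+05; f → 0.01831
Converged (Δf/f < 1%). With the final f = 0.01831: V = √(2·604.5·0.1679/(0.01831·5.525·792.5)) = 1.591 m/s.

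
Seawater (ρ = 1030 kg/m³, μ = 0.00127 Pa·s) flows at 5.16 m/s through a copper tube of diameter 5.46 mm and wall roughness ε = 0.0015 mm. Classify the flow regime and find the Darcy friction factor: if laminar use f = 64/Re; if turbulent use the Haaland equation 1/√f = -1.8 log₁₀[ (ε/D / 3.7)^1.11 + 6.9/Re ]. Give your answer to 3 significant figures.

f ≈ 0.0254

Re = ρVD/μ = 1030·5.16·0.00546/0.00127 = 2.285e+04.
Re > 4000 → turbulent. ε/D = 1.5e-06/0.00546 = 0.000275; Haaland: 1/√f = -1.8 log₁₀[2.61e-05 + 0.000302] = 6.271, so f = 0.02543.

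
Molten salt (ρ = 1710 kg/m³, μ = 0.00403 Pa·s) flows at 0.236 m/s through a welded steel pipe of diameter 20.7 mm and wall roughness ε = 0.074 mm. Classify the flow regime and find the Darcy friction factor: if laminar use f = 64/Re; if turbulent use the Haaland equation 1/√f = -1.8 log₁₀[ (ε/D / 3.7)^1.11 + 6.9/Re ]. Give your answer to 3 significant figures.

Re = ρVD/μ = 1710·0.236·0.0207/0.00403 = 2073.
Re < 2300 → laminar, so f = 64/Re = 0.03087 (roughness is irrelevant in laminar flow).

f ≈ 0.0309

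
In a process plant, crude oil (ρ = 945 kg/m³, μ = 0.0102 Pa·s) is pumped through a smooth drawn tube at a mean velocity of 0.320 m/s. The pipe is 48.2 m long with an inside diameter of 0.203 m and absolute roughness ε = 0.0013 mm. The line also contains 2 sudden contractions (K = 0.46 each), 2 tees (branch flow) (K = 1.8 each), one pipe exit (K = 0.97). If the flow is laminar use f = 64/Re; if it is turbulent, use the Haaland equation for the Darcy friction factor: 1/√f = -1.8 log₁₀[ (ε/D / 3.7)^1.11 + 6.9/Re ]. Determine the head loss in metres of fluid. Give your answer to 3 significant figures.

h_f ≈ 0.0729 m

Reynolds number Re = ρVD/μ = 945 · 0.32 · 0.203 / 0.0102 = 6018.
Re > 4000 → turbulent. Relative roughness ε/D = 1.3e-06/0.203 = 6.4e-06. Haaland: 1/√f = -1.8 log₁₀[(6.4e-06/3.7)^1.11 + 6.9/6018] = -1.8 log₁₀[4.02e-07 + 0.00115] = 5.293, so f = 0.0357.
Total minor-loss coefficient ΣK = 2·0.46 + 2·1.8 + 1·0.97 = 5.49.
ΔP = [f·L/D + ΣK]·(ρV²/2) = [0.0357·48.2/0.203 + 5.49]·(945·0.32²/2) = [8.476 + 5.49]·48.38 = 675.7 Pa.
Head loss h_f = ΔP/(ρg) = 675.7/(945·9.81) = 0.0729 m.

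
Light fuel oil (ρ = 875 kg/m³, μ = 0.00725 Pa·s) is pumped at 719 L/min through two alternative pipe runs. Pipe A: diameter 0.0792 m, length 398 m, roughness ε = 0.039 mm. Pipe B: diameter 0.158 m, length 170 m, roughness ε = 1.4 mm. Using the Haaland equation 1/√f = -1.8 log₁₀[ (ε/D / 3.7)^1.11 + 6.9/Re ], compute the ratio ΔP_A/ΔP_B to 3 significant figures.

Pipe A: V = Q/A = 0.01198/0.004927 = 2.432 m/s; Re = 2.325e+04; ε/D = 0.000492; Haaland → f = 0.02578; ΔP_A = f(L/D)(ρV²/2) = 3.353e+05 Pa.
Pipe B: V = Q/A = 0.01198/0.01961 = 0.6112 m/s; Re = 1.165e+04; ε/D = 0.00886; Haaland → f = 0.04115; ΔP_B = f(L/D)(ρV²/2) = 7236 Pa.
ΔP_A/ΔP_B = 3.353e+05/7236 = 46.3.

ΔP_A/ΔP_B ≈ 46.3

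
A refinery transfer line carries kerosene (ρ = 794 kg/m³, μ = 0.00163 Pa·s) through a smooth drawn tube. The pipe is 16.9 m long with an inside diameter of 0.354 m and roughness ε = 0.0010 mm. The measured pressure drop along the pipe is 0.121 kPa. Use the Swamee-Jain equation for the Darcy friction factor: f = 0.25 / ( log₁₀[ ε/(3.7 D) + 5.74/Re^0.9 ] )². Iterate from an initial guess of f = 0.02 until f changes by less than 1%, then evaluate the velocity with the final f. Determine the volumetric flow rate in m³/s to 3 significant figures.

Q ≈ 0.0590 m³/s

Rearranging Darcy-Weisbach: V = √(2·ΔP·D/(f·L·ρ)). With ε/D = 1e-06/0.354 = 2.82e-06, iterate starting from f = 0.02:
  f = 0.02 → V = √(2·121·0.354/(0.02·16.9·794)) = 0.565 m/s; Re = ρVD/μ = 9.743e+04; f → 0.01798
  f = 0.01798 → V = 0.5959 m/s; Re = 1.028e+05; f → 0.01778
  f = 0.01778 → V = 0.5992 m/s; Re = 1.033e+05; f → 0.01776
Converged (Δf/f < 1%). With the final f = 0.01776: V = √(2·121·0.354/(0.01776·16.9·794)) = 0.5996 m/s.
Q = V·A = 0.5996·(π/4·0.354²) = 0.05901 m³/s = 0.0590 m³/s.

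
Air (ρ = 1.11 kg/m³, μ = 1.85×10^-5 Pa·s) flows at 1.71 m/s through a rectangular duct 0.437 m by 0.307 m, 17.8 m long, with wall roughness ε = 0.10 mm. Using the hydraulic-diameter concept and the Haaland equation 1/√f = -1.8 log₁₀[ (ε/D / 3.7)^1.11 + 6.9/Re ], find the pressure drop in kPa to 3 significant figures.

Hydraulic diameter D_h = 4A/P = 4·(0.437·0.307)/(2·(0.437+0.307)) = 0.5366/1.488 = 0.3606 m.
Re = ρVD_h/μ = 1.11·1.71·0.3606/1.85e-05 = 3.7e+04.
ε/D_h = 0.0001/0.3606 = 0.000277; Haaland gives 1/√f = -1.8 log₁₀[2.64e-05+0.000186] = 6.61, so f = 0.02289.
ΔP = f(L/D_h)(ρV²/2) = 0.02289·17.8/0.3606·1.623 = 1.834 Pa.
ΔP = 0.00183 kPa.

ΔP ≈ 0.00183 kPa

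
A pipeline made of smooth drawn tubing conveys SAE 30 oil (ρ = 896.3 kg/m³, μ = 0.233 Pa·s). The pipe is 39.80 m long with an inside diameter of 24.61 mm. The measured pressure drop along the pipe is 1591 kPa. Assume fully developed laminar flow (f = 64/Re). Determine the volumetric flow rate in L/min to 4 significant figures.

Q ≈ 92.68 L/min

For laminar flow, f = 64/Re with Re = ρVD/μ, so Darcy-Weisbach reduces to ΔP = 32μLV/D². Solving for V: V = ΔP·D²/(32μL) = 1.591e+06·(0.02461)²/(32·0.233·39.8) = 3.247 m/s.
Check: Re = ρVD/μ = 896.3·3.247·0.02461/0.233 = 307.4 < 2300, so the laminar assumption holds.
Q = V·A = 3.247·(π/4·0.02461²) = 0.001545 m³/s = 92.68 L/min.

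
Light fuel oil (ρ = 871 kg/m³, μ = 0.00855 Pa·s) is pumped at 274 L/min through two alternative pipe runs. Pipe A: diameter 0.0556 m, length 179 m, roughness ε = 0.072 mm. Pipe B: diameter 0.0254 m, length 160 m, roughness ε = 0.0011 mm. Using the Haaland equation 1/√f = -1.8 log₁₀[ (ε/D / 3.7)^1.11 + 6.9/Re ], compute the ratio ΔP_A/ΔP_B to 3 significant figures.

ΔP_A/ΔP_B ≈ 0.0288

Pipe A: V = Q/A = 0.004567/0.002428 = 1.881 m/s; Re = 1.065e+04; ε/D = 0.00129; Haaland → f = 0.03211; ΔP_A = f(L/D)(ρV²/2) = 1.593e+05 Pa.
Pipe B: V = Q/A = 0.004567/0.0005067 = 9.012 m/s; Re = 2.332e+04; ε/D = 4.33e-05; Haaland → f = 0.02485; ΔP_B = f(L/D)(ρV²/2) = 5.538e+06 Pa.
ΔP_A/ΔP_B = 1.593e+05/5.538e+06 = 0.0288.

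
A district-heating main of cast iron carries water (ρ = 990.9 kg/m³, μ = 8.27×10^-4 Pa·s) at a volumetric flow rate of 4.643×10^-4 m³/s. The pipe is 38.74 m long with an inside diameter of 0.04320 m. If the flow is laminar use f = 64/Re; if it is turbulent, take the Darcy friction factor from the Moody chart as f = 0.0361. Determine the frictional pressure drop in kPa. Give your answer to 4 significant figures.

Cross-sectional area A = πD²/4 = π(0.0432)²/4 = 0.001466 m²; mean velocity V = Q/A = 0.0004643/0.001466 = 0.3168 m/s.
Reynolds number Re = ρVD/μ = 990.9 · 0.3168 · 0.0432 / 0.000827 = 1.64e+04.
Re > 4000 → turbulent; use the Moody-chart value f = 0.0361.
Darcy-Weisbach: ΔP = f(L/D)(ρV²/2) = 0.0361·(38.74/0.0432)·(990.9·0.3168²/2) = 0.0361·896.8·49.71 = 1609 Pa.
ΔP = 1609 Pa = 1.609 kPa.

ΔP ≈ 1.609 kPa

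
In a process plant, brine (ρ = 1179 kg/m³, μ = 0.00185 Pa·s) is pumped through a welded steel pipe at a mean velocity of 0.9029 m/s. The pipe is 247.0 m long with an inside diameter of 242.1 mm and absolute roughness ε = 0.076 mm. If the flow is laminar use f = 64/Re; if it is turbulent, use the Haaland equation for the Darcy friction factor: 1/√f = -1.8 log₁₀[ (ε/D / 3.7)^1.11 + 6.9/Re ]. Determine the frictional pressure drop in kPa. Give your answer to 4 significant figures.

Reynolds number Re = ρVD/μ = 1179 · 0.9029 · 0.2421 / 0.00185 = 1.393e+05.
Re > 4000 → turbulent. Relative roughness ε/D = 7.6e-05/0.2421 = 0.000314. Haaland: 1/√f = -1.8 log₁₀[(0.000314/3.7)^1.11 + 6.9/1.393e+05] = -1.8 log₁₀[3.03e-05 + 4.95e-05] = 7.377, so f = 0.01838.
Darcy-Weisbach: ΔP = f(L/D)(ρV²/2) = 0.01838·(247/0.2421)·(1179·0.9029²/2) = 0.01838·1020·480.6 = 9011 Pa.
ΔP = 9011 Pa = 9.011 kPa.

ΔP ≈ 9.011 kPa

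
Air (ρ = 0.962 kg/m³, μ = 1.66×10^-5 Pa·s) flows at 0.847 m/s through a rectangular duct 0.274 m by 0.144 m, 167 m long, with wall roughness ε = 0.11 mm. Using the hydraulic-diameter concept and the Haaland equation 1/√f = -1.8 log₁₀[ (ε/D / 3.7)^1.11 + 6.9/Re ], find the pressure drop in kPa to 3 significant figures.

ΔP ≈ 0.00984 kPa

Hydraulic diameter D_h = 4A/P = 4·(0.274·0.144)/(2·(0.274+0.144)) = 0.1578/0.836 = 0.1888 m.
Re = ρVD_h/μ = 0.962·0.847·0.1888/1.66e-05 = 9267.
ε/D_h = 0.00011/0.1888 = 0.000583; Haaland gives 1/√f = -1.8 log₁₀[6.01e-05+0.000745] = 5.57, so f = 0.03223.
ΔP = f(L/D_h)(ρV²/2) = 0.03223·167/0.1888·0.3451 = 9.84 Pa.
ΔP = 0.00984 kPa.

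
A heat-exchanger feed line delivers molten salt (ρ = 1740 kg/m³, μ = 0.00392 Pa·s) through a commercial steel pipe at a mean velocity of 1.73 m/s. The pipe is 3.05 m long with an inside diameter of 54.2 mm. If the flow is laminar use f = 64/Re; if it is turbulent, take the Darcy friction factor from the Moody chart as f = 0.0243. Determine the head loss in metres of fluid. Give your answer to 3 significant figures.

h_f ≈ 0.209 m

Reynolds number Re = ρVD/μ = 1740 · 1.73 · 0.0542 / 0.00392 = 4.162e+04.
Re > 4000 → turbulent; use the Moody-chart value f = 0.0243.
Darcy-Weisbach: ΔP = f(L/D)(ρV²/2) = 0.0243·(3.05/0.0542)·(1740·1.73²/2) = 0.0243·56.27·2604 = 3561 Pa.
Head loss h_f = ΔP/(ρg) = 3561/(1740·9.81) = 0.209 m.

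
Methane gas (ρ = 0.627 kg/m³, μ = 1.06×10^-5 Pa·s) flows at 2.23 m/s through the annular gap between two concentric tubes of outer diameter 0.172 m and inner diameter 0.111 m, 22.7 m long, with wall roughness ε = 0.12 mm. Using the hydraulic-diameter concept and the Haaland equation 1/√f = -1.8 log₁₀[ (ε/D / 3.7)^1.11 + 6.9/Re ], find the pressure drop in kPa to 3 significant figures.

Hydraulic diameter D_h = 4A/P = D_o - D_i = 0.172 - 0.111 = 0.061 m.
Re = ρVD_h/μ = 0.627·2.23·0.061/1.06e-05 = 8046.
ε/D_h = 0.00012/0.061 = 0.00197; Haaland gives 1/√f = -1.8 log₁₀[0.000232+0.000858] = 5.333, so f = 0.03516.
ΔP = f(L/D_h)(ρV²/2) = 0.03516·22.7/0.061·1.559 = 20.4 Pa.
ΔP = 0.0204 kPa.

ΔP ≈ 0.0204 kPa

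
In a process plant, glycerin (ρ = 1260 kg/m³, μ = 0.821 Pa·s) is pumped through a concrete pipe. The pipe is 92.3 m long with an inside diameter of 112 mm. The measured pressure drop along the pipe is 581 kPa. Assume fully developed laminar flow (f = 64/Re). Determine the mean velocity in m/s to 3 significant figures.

For laminar flow, f = 64/Re with Re = ρVD/μ, so Darcy-Weisbach reduces to ΔP = 32μLV/D². Solving for V: V = ΔP·D²/(32μL) = 5.81e+05·(0.112)²/(32·0.821·92.3) = 3.006 m/s.
Check: Re = ρVD/μ = 1260·3.006·0.112/0.821 = 516.6 < 2300, so the laminar assumption holds.

V ≈ 3.01 m/s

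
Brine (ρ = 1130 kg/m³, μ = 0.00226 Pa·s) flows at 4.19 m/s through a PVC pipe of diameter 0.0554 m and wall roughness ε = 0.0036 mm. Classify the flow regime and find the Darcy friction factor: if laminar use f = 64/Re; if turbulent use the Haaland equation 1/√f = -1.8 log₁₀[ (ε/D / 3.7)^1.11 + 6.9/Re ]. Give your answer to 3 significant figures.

f ≈ 0.0176

Re = ρVD/μ = 1130·4.19·0.0554/0.00226 = 1.161e+05.
Re > 4000 → turbulent. ε/D = 3.6e-06/0.0554 = 6.5e-05; Haaland: 1/√f = -1.8 log₁₀[5.27e-06 + 5.95e-05] = 7.54, so f = 0.01759.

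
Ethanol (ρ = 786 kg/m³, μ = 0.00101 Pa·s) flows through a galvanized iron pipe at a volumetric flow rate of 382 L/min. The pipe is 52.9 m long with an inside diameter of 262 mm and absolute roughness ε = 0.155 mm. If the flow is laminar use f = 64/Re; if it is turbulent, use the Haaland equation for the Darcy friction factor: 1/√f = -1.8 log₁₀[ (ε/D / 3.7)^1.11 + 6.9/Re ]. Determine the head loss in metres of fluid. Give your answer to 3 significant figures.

Q = 382 L/min = 382/60000 = 0.006367 m³/s.
Cross-sectional area A = πD²/4 = π(0.262)²/4 = 0.05391 m²; mean velocity V = Q/A = 0.006367/0.05391 = 0.1181 m/s.
Reynolds number Re = ρVD/μ = 786 · 0.1181 · 0.262 / 0.00101 = 2.408e+04.
Re > 4000 → turbulent. Relative roughness ε/D = 0.000155/0.262 = 0.000592. Haaland: 1/√f = -1.8 log₁₀[(0.000592/3.7)^1.11 + 6.9/2.408e+04] = -1.8 log₁₀[6.11e-05 + 0.000287] = 6.226, so f = 0.0258.
Darcy-Weisbach: ΔP = f(L/D)(ρV²/2) = 0.0258·(52.9/0.262)·(786·0.1181²/2) = 0.0258·201.9·5.481 = 28.55 Pa.
Head loss h_f = ΔP/(ρg) = 28.55/(786·9.81) = 0.00370 m.

h_f ≈ 0.00370 m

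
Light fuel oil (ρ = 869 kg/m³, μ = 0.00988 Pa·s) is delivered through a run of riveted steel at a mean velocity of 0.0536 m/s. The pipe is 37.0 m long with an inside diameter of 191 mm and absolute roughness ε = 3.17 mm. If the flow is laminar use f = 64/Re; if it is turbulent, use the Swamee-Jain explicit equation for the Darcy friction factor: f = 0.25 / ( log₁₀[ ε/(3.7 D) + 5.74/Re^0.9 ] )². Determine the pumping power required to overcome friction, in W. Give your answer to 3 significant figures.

P ≈ 0.0264 W

Reynolds number Re = ρVD/μ = 869 · 0.0536 · 0.191 / 0.00988 = 900.5.
Re < 2300 → laminar flow, so f = 64/Re = 64/900.5 = 0.07108 (the turbulent correlation is not needed).
Darcy-Weisbach: ΔP = f(L/D)(ρV²/2) = 0.07108·(37/0.191)·(869·0.0536²/2) = 0.07108·193.7·1.248 = 17.19 Pa.
Q = V·A = 0.0536·0.02865 = 0.001536 m³/s.
Pumping power P = QΔP = 0.001536·17.19 = 0.02640 W = 0.0264 W.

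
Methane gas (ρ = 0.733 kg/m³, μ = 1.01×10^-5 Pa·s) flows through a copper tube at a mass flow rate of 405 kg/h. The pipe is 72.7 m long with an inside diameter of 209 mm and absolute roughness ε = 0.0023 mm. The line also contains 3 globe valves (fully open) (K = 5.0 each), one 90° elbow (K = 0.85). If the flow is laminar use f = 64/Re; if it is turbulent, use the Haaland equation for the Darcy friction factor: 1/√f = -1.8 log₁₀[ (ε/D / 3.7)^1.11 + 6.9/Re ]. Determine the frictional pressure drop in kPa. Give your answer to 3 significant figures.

ṁ = 405 kg/h = 405/3600 = 0.1125 kg/s.
A = πD²/4 = π(0.209)²/4 = 0.03431 m²; mean velocity V = ṁ/(ρA) = 0.1125/(0.733 · 0.03431) = 4.474 m/s.
Reynolds number Re = ρVD/μ = 0.733 · 4.474 · 0.209 / 1.01e-05 = 6.786e+04.
Re > 4000 → turbulent. Relative roughness ε/D = 2.3e-06/0.209 = 1.1e-05. Haaland: 1/√f = -1.8 log₁₀[(1.1e-05/3.7)^1.11 + 6.9/6.786e+04] = -1.8 log₁₀[7.34e-07 + 0.000102] = 7.181, so f = 0.01939.
Total minor-loss coefficient ΣK = 3·5 + 1·0.85 = 15.8.
ΔP = [f·L/D + ΣK]·(ρV²/2) = [0.01939·72.7/0.209 + 15.8]·(0.733·4.474²/2) = [6.745 + 15.8]·7.335 = 165.7 Pa.
ΔP = 165.7 Pa = 0.166 kPa.

ΔP ≈ 0.166 kPa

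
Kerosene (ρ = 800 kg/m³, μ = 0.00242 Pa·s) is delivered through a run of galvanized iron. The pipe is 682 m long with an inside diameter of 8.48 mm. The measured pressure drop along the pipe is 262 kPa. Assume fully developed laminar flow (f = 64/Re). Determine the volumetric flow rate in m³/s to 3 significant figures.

For laminar flow, f = 64/Re with Re = ρVD/μ, so Darcy-Weisbach reduces to ΔP = 32μLV/D². Solving for V: V = ΔP·D²/(32μL) = 2.62e+05·(0.00848)²/(32·0.00242·682) = 0.3567 m/s.
Check: Re = ρVD/μ = 800·0.3567·0.00848/0.00242 = 1000 < 2300, so the laminar assumption holds.
Q = V·A = 0.3567·(π/4·0.00848²) = 2.015e-05 m³/s = 2.01×10^-5 m³/s.

Q ≈ 2.01×10^-5 m³/s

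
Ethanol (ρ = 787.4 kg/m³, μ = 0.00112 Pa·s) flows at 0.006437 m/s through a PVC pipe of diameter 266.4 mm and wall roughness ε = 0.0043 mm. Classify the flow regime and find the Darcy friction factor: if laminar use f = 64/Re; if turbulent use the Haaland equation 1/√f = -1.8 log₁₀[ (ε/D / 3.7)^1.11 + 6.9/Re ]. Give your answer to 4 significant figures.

Re = ρVD/μ = 787.4·0.006437·0.2664/0.00112 = 1206.
Re < 2300 → laminar, so f = 64/Re = 0.05309 (roughness is irrelevant in laminar flow).

f ≈ 0.05309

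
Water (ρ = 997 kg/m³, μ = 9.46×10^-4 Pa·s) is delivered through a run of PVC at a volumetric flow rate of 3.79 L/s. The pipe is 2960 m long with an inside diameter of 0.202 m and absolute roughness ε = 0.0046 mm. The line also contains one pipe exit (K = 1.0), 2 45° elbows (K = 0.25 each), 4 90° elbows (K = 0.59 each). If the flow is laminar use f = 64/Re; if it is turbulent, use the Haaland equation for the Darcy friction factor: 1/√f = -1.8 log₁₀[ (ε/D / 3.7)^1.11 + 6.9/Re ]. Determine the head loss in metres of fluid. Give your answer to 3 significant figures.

h_f ≈ 0.257 m

Q = 3.79 L/s = 3.79/1000 = 0.00379 m³/s.
Cross-sectional area A = πD²/4 = π(0.202)²/4 = 0.03205 m²; mean velocity V = Q/A = 0.00379/0.03205 = 0.1183 m/s.
Reynolds number Re = ρVD/μ = 997 · 0.1183 · 0.202 / 0.000946 = 2.518e+04.
Re > 4000 → turbulent. Relative roughness ε/D = 4.6e-06/0.202 = 2.28e-05. Haaland: 1/√f = -1.8 log₁₀[(2.28e-05/3.7)^1.11 + 6.9/2.518e+04] = -1.8 log₁₀[1.64e-06 + 0.000274] = 6.407, so f = 0.02436.
Total minor-loss coefficient ΣK = 1·1 + 2·0.25 + 4·0.59 = 3.86.
ΔP = [f·L/D + ΣK]·(ρV²/2) = [0.02436·2960/0.202 + 3.86]·(997·0.1183²/2) = [356.9 + 3.86]·6.972 = 2516 Pa.
Head loss h_f = ΔP/(ρg) = 2516/(997·9.81) = 0.257 m.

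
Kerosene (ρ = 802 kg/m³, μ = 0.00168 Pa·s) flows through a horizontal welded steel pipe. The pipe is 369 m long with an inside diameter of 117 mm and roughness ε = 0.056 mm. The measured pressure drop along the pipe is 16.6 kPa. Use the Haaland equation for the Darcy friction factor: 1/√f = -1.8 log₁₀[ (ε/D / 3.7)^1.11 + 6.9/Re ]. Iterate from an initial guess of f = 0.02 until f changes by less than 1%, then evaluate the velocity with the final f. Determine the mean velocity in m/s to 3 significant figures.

Rearranging Darcy-Weisbach: V = √(2·ΔP·D/(f·L·ρ)). With ε/D = 5.6e-05/0.117 = 0.000479, iterate starting from f = 0.02:
  f = 0.02 → V = √(2·1.66e+04·0.117/(0.02·369·802)) = 0.8101 m/s; Re = ρVD/μ = 4.525e+04; f → 0.02258
  f = 0.02258 → V = 0.7624 m/s; Re = 4.259e+04; f → 0.02283
  f = 0.02283 → V = 0.7583 m/s; Re = 4.235e+04; f → 0.02285
Converged (Δf/f < 1%). With the final f = 0.02285: V = √(2·1.66e+04·0.117/(0.02285·369·802)) = 0.7579 m/s.

V ≈ 0.758 m/s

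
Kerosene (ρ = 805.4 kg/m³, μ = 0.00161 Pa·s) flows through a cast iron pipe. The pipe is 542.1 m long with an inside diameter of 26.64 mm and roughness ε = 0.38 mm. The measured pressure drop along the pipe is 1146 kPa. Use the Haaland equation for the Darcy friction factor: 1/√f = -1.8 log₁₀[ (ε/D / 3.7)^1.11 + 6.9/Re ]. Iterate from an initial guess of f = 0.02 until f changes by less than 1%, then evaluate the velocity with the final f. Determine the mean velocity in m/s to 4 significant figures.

V ≈ 1.765 m/s

Rearranging Darcy-Weisbach: V = √(2·ΔP·D/(f·L·ρ)). With ε/D = 0.00038/0.02664 = 0.0143, iterate starting from f = 0.02:
  f = 0.02 → V = √(2·1.146e+06·0.02664/(0.02·542.1·805.4)) = 2.644 m/s; Re = ρVD/μ = 3.524e+04; f → 0.04426
  f = 0.04426 → V = 1.777 m/s; Re = 2.369e+04; f → 0.04486
  f = 0.04486 → V = 1.766 m/s; Re = 2.353e+04; f → 0.04488
Converged (Δf/f < 1%). With the final f = 0.04488: V = √(2·1.146e+06·0.02664/(0.04488·542.1·805.4)) = 1.765 m/s.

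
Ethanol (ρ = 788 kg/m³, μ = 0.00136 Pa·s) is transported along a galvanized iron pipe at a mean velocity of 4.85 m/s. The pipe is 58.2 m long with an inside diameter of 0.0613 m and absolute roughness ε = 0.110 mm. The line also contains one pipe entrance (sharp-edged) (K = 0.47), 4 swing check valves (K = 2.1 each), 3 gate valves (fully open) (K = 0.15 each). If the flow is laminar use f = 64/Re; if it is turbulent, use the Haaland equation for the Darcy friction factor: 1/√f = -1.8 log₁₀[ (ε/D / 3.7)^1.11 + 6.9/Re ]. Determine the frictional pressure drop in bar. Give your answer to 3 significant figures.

Reynolds number Re = ρVD/μ = 788 · 4.85 · 0.0613 / 0.00136 = 1.723e+05.
Re > 4000 → turbulent. Relative roughness ε/D = 0.00011/0.0613 = 0.00179. Haaland: 1/√f = -1.8 log₁₀[(0.00179/3.7)^1.11 + 6.9/1.723e+05] = -1.8 log₁₀[0.000209 + 4.01e-05] = 6.485, so f = 0.02378.
Total minor-loss coefficient ΣK = 1·0.47 + 4·2.1 + 3·0.15 = 9.32.
ΔP = [f·L/D + ΣK]·(ρV²/2) = [0.02378·58.2/0.0613 + 9.32]·(788·4.85²/2) = [22.57 + 9.32]·9268 = 2.956e+05 Pa.
ΔP = 2.956e+05 Pa = 2.96 bar.

ΔP ≈ 2.96 bar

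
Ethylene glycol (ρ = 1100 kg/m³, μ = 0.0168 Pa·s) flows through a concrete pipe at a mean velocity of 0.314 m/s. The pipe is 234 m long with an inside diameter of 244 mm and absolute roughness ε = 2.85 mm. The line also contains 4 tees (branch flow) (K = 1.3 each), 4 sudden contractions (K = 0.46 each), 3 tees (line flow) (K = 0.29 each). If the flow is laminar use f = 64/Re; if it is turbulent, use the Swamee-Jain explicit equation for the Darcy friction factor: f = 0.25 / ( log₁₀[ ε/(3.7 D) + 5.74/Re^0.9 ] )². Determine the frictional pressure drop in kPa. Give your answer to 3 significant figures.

ΔP ≈ 3.03 kPa

Reynolds number Re = ρVD/μ = 1100 · 0.314 · 0.244 / 0.0168 = 5017.
Re > 4000 → turbulent. Relative roughness ε/D = 0.00285/0.244 = 0.0117. Swamee-Jain: f = 0.25/(log₁₀[0.0117/3.7 + 5.74/5017^0.9])² = 0.25/(log₁₀[0.00316 + 0.00268])² = 0.25/(-2.234)² = 0.05011.
Total minor-loss coefficient ΣK = 4·1.3 + 4·0.46 + 3·0.29 = 7.91.
ΔP = [f·L/D + ΣK]·(ρV²/2) = [0.05011·234/0.244 + 7.91]·(1100·0.314²/2) = [48.06 + 7.91]·54.23 = 3035 Pa.
ΔP = 3035 Pa = 3.03 kPa.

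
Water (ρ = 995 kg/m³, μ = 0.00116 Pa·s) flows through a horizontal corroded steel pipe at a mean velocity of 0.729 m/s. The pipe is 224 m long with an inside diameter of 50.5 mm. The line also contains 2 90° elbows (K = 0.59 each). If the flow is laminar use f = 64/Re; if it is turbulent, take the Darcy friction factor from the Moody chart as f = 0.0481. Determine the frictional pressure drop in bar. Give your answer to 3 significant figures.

Reynolds number Re = ρVD/μ = 995 · 0.729 · 0.0505 / 0.00116 = 3.158e+04.
Re > 4000 → turbulent; use the Moody-chart value f = 0.0481.
Total minor-loss coefficient ΣK = 2·0.59 = 1.18.
ΔP = [f·L/D + ΣK]·(ρV²/2) = [0.0481·224/0.0505 + 1.18]·(995·0.729²/2) = [213.4 + 1.18]·264.4 = 5.672e+04 Pa.
ΔP = 5.672e+04 Pa = 0.567 bar.

ΔP ≈ 0.567 bar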